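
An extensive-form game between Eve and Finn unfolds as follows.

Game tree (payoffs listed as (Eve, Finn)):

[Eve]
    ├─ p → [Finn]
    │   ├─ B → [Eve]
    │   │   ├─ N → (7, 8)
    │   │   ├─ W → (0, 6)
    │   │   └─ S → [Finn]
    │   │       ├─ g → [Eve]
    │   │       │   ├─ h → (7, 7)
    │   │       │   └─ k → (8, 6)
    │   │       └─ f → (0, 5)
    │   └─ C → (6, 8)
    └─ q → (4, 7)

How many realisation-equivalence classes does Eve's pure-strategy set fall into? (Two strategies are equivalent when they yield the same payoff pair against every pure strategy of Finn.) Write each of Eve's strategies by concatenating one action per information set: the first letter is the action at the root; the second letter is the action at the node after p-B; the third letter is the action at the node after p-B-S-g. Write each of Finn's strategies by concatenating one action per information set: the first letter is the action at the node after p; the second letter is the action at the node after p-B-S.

Eve has 12 pure strategies: pNh, pNk, pWh, pWk, pSh, pSk, qNh, qNk, qWh, qWk, qSh, qSk. Columns: Bg, Bf, Cg, Cf.
{pNh, pNk} → row (7,8) (7,8) (6,8) (6,8)
{pWh, pWk} → row (0,6) (0,6) (6,8) (6,8)
{pSh} → row (7,7) (0,5) (6,8) (6,8)
{pSk} → row (8,6) (0,5) (6,8) (6,8)
{qNh, qNk, qWh, qWk, qSh, qSk} → row (4,7) (4,7) (4,7) (4,7)
That's 5 distinct rows out of 12 strategies.

5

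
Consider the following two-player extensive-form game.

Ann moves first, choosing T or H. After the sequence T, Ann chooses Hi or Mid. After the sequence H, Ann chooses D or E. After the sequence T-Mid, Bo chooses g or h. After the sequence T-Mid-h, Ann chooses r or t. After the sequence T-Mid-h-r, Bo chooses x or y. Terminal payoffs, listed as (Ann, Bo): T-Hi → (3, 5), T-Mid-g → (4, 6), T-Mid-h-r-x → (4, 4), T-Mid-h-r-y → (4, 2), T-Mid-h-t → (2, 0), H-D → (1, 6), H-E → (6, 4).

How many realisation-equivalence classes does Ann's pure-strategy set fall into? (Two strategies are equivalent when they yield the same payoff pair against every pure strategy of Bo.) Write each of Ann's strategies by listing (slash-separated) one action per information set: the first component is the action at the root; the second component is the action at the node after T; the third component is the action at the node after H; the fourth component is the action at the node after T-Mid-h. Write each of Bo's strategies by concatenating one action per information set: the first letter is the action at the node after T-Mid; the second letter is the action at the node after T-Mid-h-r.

Ann has 16 pure strategies: T/Hi/D/r, T/Hi/D/t, T/Hi/E/r, T/Hi/E/t, T/Mid/D/r, T/Mid/D/t, T/Mid/E/r, T/Mid/E/t, H/Hi/D/r, H/Hi/D/t, H/Hi/E/r, H/Hi/E/t, H/Mid/D/r, H/Mid/D/t, H/Mid/E/r, H/Mid/E/t. Columns: gx, gy, hx, hy.
{T/Hi/D/r, T/Hi/D/t, T/Hi/E/r, T/Hi/E/t} → row (3,5) (3,5) (3,5) (3,5)
{T/Mid/D/r, T/Mid/E/r} → row (4,6) (4,6) (4,4) (4,2)
{T/Mid/D/t, T/Mid/E/t} → row (4,6) (4,6) (2,0) (2,0)
{H/Hi/D/r, H/Hi/D/t, H/Mid/D/r, H/Mid/D/t} → row (1,6) (1,6) (1,6) (1,6)
{H/Hi/E/r, H/Hi/E/t, H/Mid/E/r, H/Mid/E/t} → row (6,4) (6,4) (6,4) (6,4)
That's 5 distinct rows out of 16 strategies.

5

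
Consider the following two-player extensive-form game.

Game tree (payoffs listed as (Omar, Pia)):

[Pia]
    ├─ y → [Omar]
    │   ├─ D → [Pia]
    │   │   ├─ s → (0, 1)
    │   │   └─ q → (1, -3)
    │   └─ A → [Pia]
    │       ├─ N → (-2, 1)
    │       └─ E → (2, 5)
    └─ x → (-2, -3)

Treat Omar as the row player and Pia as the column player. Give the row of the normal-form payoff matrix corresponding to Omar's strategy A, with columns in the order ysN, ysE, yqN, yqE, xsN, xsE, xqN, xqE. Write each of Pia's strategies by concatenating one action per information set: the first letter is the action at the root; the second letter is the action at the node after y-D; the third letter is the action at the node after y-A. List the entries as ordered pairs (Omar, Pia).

(-2,1) (2,5) (-2,1) (2,5) (-2,-3) (-2,-3) (-2,-3) (-2,-3)

vs ysN: Pia plays y → Omar plays A at [y] → Pia plays N at [y-A] → (-2, 1)
vs ysE: Pia plays y → Omar plays A at [y] → Pia plays E at [y-A] → (2, 5)
vs yqN: Pia plays y → Omar plays A at [y] → Pia plays N at [y-A] → (-2, 1)
vs yqE: Pia plays y → Omar plays A at [y] → Pia plays E at [y-A] → (2, 5)
vs xsN: Pia plays x → (-2, -3)
vs xsE: Pia plays x → (-2, -3)
vs xqN: Pia plays x → (-2, -3)
vs xqE: Pia plays x → (-2, -3)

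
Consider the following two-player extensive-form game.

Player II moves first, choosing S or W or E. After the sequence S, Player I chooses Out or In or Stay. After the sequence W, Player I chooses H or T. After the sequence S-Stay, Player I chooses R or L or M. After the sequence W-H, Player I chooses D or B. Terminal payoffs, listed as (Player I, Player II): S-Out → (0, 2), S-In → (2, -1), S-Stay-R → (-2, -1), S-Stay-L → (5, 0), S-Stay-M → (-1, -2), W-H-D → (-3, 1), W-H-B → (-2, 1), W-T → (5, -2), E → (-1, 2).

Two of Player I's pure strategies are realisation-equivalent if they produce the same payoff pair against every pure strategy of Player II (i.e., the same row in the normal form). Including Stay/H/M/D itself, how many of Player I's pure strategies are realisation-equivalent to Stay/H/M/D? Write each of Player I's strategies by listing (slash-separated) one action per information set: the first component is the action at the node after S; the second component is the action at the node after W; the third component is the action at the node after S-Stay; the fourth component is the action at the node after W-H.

Row for Stay/H/M/D (columns S, W, E): (-1,-2) (-3,1) (-1,2).
Every one of Player I's information sets is on the play path for some reply by Player II when Player I follows Stay/H/M/D.
Changing the action at any of them therefore changes at least one column, so only Stay/H/M/D itself gives this row.

1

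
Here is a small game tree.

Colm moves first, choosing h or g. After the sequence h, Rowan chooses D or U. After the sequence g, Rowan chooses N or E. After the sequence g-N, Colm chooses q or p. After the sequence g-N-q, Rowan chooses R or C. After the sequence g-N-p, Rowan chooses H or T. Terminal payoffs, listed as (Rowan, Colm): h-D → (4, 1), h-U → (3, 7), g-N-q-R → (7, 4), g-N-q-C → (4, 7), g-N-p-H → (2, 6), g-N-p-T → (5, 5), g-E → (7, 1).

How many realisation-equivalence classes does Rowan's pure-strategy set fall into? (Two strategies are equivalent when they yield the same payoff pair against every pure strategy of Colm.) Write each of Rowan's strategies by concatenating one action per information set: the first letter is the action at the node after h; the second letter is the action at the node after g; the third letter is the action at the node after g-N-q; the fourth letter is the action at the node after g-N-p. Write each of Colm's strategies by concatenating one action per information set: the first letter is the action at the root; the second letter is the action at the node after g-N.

Rowan has 16 pure strategies: DNRH, DNRT, DNCH, DNCT, DERH, DERT, DECH, DECT, UNRH, UNRT, UNCH, UNCT, UERH, UERT, UECH, UECT. Columns: hq, hp, gq, gp.
{DNRH} → row (4,1) (4,1) (7,4) (2,6)
{DNRT} → row (4,1) (4,1) (7,4) (5,5)
{DNCH} → row (4,1) (4,1) (4,7) (2,6)
{DNCT} → row (4,1) (4,1) (4,7) (5,5)
{DERH, DERT, DECH, DECT} → row (4,1) (4,1) (7,1) (7,1)
{UNRH} → row (3,7) (3,7) (7,4) (2,6)
{UNRT} → row (3,7) (3,7) (7,4) (5,5)
{UNCH} → row (3,7) (3,7) (4,7) (2,6)
{UNCT} → row (3,7) (3,7) (4,7) (5,5)
{UERH, UERT, UECH, UECT} → row (3,7) (3,7) (7,1) (7,1)
That's 10 distinct rows out of 16 strategies.

10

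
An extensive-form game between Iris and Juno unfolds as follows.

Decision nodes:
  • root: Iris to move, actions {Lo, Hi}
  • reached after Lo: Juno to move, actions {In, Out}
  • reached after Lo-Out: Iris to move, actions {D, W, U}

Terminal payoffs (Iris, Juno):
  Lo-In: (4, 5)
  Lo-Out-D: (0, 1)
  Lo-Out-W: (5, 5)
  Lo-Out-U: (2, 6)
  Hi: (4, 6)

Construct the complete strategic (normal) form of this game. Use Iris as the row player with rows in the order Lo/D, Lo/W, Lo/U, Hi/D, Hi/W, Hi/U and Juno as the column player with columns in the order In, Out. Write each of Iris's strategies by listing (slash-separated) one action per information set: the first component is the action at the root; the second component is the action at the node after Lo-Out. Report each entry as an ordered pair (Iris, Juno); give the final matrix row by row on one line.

           In      Out
Lo/D    (4,5)    (0,1)
Lo/W    (4,5)    (5,5)
Lo/U    (4,5)    (2,6)
Hi/D    (4,6)    (4,6)
Hi/W    (4,6)    (4,6)
Hi/U    (4,6)    (4,6)

Lo/D: (4,5) (0,1) | Lo/W: (4,5) (5,5) | Lo/U: (4,5) (2,6) | Hi/D: (4,6) (4,6) | Hi/W: (4,6) (4,6) | Hi/U: (4,6) (4,6)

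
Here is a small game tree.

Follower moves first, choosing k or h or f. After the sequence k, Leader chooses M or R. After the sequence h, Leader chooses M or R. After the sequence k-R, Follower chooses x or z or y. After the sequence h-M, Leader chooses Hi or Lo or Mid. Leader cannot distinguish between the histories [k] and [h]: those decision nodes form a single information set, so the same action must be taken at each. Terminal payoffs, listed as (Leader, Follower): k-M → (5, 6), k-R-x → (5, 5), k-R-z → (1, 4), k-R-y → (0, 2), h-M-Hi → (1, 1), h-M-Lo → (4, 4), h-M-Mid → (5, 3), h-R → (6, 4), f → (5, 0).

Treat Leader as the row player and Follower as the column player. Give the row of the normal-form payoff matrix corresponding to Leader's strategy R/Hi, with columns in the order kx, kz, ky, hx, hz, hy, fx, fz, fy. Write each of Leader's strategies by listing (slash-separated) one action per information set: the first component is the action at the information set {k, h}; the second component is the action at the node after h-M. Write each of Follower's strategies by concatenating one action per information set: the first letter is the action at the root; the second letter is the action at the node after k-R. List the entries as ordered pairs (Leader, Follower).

(5,5) (1,4) (0,2) (6,4) (6,4) (6,4) (5,0) (5,0) (5,0)

vs kx: Follower plays k → Leader plays R at [k] → Follower plays x at [k-R] → (5, 5)
vs kz: Follower plays k → Leader plays R at [k] → Follower plays z at [k-R] → (1, 4)
vs ky: Follower plays k → Leader plays R at [k] → Follower plays y at [k-R] → (0, 2)
vs hx: Follower plays h → Leader plays R at [h] → (6, 4)
vs hz: Follower plays h → Leader plays R at [h] → (6, 4)
vs hy: Follower plays h → Leader plays R at [h] → (6, 4)
vs fx: Follower plays f → (5, 0)
vs fz: Follower plays f → (5, 0)
vs fy: Follower plays f → (5, 0)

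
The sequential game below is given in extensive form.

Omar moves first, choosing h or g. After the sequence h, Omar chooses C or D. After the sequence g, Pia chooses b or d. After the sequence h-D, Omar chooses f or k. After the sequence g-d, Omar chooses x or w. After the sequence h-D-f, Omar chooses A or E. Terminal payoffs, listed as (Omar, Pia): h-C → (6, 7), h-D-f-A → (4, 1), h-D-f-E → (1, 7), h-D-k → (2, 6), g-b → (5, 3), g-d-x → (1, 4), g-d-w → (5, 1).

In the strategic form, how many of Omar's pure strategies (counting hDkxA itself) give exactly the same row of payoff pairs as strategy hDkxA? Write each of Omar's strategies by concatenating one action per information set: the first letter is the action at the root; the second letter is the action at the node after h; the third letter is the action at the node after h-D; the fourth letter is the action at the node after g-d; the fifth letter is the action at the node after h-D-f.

4

Row for hDkxA (columns b, d): (2,6) (2,6).
Under hDkxA, Omar's choice at the node after g-d and at the node after h-D-f can never be reached regardless of what Pia does, so varying those choices leaves every outcome unchanged.
Holding the reachable choices fixed and varying the unreachable ones freely already gives 2 × 2 = 4 equivalent strategies.
No other strategy reproduces this row, so those 4 are the full class: hDkxA, hDkxE, hDkwA, hDkwE.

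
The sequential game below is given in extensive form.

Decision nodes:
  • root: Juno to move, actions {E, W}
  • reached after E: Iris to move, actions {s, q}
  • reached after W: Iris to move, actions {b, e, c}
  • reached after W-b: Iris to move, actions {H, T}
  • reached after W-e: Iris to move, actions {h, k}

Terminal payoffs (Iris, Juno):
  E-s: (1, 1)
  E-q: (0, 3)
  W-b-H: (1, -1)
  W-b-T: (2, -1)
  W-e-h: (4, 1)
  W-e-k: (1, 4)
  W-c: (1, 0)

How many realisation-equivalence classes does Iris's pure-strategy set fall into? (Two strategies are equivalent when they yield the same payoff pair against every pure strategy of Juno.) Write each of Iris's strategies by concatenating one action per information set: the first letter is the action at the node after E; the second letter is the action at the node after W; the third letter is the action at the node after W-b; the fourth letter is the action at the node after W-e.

Iris has 24 pure strategies: sbHh, sbHk, sbTh, sbTk, seHh, seHk, seTh, seTk, scHh, scHk, scTh, scTk, qbHh, qbHk, qbTh, qbTk, qeHh, qeHk, qeTh, qeTk, qcHh, qcHk, qcTh, qcTk. Columns: E, W.
{sbHh, sbHk} → row (1,1) (1,-1)
{sbTh, sbTk} → row (1,1) (2,-1)
{seHh, seTh} → row (1,1) (4,1)
{seHk, seTk} → row (1,1) (1,4)
{scHh, scHk, scTh, scTk} → row (1,1) (1,0)
{qbHh, qbHk} → row (0,3) (1,-1)
{qbTh, qbTk} → row (0,3) (2,-1)
{qeHh, qeTh} → row (0,3) (4,1)
{qeHk, qeTk} → row (0,3) (1,4)
{qcHh, qcHk, qcTh, qcTk} → row (0,3) (1,0)
That's 10 distinct rows out of 24 strategies.

10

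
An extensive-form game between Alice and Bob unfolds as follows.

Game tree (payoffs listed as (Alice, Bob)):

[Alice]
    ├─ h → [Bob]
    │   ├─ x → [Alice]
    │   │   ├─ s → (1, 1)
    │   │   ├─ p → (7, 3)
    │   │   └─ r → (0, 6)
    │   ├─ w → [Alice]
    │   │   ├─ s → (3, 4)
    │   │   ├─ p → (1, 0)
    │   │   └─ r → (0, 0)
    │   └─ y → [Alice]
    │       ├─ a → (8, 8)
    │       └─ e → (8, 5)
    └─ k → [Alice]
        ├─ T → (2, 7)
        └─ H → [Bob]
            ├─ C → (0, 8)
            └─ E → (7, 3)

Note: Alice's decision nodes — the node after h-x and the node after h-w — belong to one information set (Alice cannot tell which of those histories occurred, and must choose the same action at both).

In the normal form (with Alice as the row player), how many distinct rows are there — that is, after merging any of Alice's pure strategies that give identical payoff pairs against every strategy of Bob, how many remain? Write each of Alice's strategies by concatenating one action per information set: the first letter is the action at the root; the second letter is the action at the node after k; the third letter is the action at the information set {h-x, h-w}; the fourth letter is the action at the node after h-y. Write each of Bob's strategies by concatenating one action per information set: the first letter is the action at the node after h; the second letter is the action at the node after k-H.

Alice has 24 pure strategies: hTsa, hTse, hTpa, hTpe, hTra, hTre, hHsa, hHse, hHpa, hHpe, hHra, hHre, kTsa, kTse, kTpa, kTpe, kTra, kTre, kHsa, kHse, kHpa, kHpe, kHra, kHre. Columns: xC, xE, wC, wE, yC, yE.
{hTsa, hHsa} → row (1,1) (1,1) (3,4) (3,4) (8,8) (8,8)
{hTse, hHse} → row (1,1) (1,1) (3,4) (3,4) (8,5) (8,5)
{hTpa, hHpa} → row (7,3) (7,3) (1,0) (1,0) (8,8) (8,8)
{hTpe, hHpe} → row (7,3) (7,3) (1,0) (1,0) (8,5) (8,5)
{hTra, hHra} → row (0,6) (0,6) (0,0) (0,0) (8,8) (8,8)
{hTre, hHre} → row (0,6) (0,6) (0,0) (0,0) (8,5) (8,5)
{kTsa, kTse, kTpa, kTpe, kTra, kTre} → row (2,7) (2,7) (2,7) (2,7) (2,7) (2,7)
{kHsa, kHse, kHpa, kHpe, kHra, kHre} → row (0,8) (7,3) (0,8) (7,3) (0,8) (7,3)
That's 8 distinct rows out of 24 strategies.

8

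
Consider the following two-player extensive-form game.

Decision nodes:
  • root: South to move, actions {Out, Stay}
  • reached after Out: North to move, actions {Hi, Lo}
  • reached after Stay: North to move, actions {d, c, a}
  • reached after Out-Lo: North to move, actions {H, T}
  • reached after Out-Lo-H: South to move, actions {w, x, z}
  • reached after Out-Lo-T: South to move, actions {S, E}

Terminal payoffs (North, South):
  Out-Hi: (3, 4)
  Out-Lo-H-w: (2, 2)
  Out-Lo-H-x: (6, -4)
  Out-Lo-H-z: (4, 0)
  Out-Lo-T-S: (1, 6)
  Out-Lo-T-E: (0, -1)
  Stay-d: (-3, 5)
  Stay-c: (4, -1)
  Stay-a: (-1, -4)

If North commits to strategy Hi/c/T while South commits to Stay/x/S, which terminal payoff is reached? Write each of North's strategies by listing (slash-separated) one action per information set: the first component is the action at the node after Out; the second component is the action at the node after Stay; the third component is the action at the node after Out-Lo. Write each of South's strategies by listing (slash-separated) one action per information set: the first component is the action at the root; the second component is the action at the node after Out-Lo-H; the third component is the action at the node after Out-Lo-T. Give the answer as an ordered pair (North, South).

Trace the play path from the root:
  South plays Stay
  North plays c at [Stay]
→ terminal payoff (4, -1).
(North's choice at the node after Out is never reached on this path, so it doesn't affect the outcome.)

(4, -1)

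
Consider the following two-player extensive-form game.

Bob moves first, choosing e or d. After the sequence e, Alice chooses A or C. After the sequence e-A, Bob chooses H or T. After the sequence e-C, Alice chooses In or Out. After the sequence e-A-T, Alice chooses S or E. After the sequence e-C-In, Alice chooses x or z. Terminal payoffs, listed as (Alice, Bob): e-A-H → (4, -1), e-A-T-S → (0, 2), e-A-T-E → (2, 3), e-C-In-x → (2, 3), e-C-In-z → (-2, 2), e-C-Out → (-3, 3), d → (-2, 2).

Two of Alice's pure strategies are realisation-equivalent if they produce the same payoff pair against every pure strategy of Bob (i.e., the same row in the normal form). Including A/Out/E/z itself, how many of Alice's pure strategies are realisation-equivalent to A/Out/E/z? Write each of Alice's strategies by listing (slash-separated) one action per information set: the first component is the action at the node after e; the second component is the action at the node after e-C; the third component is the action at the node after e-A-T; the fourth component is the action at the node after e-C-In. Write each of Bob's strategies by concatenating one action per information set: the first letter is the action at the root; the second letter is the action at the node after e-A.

4

Row for A/Out/E/z (columns eH, eT, dH, dT): (4,-1) (2,3) (-2,2) (-2,2).
Under A/Out/E/z, Alice's choice at the node after e-C and at the node after e-C-In can never be reached regardless of what Bob does, so varying those choices leaves every outcome unchanged.
Holding the reachable choices fixed and varying the unreachable ones freely already gives 2 × 2 = 4 equivalent strategies.
No other strategy reproduces this row, so those 4 are the full class: A/In/E/x, A/In/E/z, A/Out/E/x, A/Out/E/z.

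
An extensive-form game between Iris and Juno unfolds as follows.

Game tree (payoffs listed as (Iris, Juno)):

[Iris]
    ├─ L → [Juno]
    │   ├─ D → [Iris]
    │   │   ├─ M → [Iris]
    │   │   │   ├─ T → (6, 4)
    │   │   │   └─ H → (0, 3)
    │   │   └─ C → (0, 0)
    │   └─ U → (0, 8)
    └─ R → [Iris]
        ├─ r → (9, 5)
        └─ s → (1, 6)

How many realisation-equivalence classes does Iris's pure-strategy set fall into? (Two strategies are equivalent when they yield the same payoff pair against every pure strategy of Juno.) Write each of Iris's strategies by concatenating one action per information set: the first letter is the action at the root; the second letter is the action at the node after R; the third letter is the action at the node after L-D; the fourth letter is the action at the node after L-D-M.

5

Iris has 16 pure strategies: LrMT, LrMH, LrCT, LrCH, LsMT, LsMH, LsCT, LsCH, RrMT, RrMH, RrCT, RrCH, RsMT, RsMH, RsCT, RsCH. Columns: D, U.
{LrMT, LsMT} → row (6,4) (0,8)
{LrMH, LsMH} → row (0,3) (0,8)
{LrCT, LrCH, LsCT, LsCH} → row (0,0) (0,8)
{RrMT, RrMH, RrCT, RrCH} → row (9,5) (9,5)
{RsMT, RsMH, RsCT, RsCH} → row (1,6) (1,6)
That's 5 distinct rows out of 16 strategies.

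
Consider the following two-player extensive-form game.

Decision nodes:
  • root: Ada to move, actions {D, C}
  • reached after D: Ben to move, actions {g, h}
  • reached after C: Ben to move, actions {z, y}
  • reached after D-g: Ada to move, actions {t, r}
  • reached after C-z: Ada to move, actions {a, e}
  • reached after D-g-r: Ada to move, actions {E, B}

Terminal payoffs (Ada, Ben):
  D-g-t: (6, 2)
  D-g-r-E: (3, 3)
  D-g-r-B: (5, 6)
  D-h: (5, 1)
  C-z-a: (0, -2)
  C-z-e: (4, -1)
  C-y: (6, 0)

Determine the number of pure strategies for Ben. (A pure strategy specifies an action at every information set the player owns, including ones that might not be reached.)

Ben owns the node after D with actions {g, h} — two choices.
Ben owns the node after C with actions {z, y} — two choices.
A pure strategy fixes one action at each information set independently, so the count is the product 2 × 2 = 4.

4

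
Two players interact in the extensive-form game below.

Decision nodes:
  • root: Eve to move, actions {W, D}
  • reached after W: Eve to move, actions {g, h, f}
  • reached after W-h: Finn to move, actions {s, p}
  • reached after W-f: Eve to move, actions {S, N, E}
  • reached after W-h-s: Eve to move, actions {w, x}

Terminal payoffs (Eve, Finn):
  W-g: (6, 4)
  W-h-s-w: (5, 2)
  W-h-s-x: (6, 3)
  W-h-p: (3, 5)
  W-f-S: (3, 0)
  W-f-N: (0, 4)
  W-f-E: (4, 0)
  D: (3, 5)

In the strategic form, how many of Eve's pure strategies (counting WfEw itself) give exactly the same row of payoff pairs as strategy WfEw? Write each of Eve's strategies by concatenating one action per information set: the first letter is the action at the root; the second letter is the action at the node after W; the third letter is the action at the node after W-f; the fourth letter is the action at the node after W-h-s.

Row for WfEw (columns s, p): (4,0) (4,0).
Under WfEw, Eve's choice at the node after W-h-s can never be reached regardless of what Finn does, so varying those choices leaves every outcome unchanged.
Holding the reachable choices fixed and varying the unreachable one freely already gives 2 equivalent strategies.
No other strategy reproduces this row, so those 2 are the full class: WfEw, WfEx.

2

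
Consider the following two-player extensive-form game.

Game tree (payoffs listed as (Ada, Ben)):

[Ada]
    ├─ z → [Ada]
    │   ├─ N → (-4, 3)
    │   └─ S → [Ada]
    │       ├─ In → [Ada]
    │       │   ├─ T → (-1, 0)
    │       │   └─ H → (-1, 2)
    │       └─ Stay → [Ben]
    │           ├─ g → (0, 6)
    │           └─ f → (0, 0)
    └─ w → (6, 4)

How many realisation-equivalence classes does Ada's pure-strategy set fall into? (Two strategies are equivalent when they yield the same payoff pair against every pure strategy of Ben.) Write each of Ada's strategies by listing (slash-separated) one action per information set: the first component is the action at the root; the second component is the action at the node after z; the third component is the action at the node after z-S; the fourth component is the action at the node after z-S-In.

5

Ada has 16 pure strategies: z/N/In/T, z/N/In/H, z/N/Stay/T, z/N/Stay/H, z/S/In/T, z/S/In/H, z/S/Stay/T, z/S/Stay/H, w/N/In/T, w/N/In/H, w/N/Stay/T, w/N/Stay/H, w/S/In/T, w/S/In/H, w/S/Stay/T, w/S/Stay/H. Columns: g, f.
{z/N/In/T, z/N/In/H, z/N/Stay/T, z/N/Stay/H} → row (-4,3) (-4,3)
{z/S/In/T} → row (-1,0) (-1,0)
{z/S/In/H} → row (-1,2) (-1,2)
{z/S/Stay/T, z/S/Stay/H} → row (0,6) (0,0)
{w/N/In/T, w/N/In/H, w/N/Stay/T, w/N/Stay/H, w/S/In/T, w/S/In/H, w/S/Stay/T, w/S/Stay/H} → row (6,4) (6,4)
That's 5 distinct rows out of 16 strategies.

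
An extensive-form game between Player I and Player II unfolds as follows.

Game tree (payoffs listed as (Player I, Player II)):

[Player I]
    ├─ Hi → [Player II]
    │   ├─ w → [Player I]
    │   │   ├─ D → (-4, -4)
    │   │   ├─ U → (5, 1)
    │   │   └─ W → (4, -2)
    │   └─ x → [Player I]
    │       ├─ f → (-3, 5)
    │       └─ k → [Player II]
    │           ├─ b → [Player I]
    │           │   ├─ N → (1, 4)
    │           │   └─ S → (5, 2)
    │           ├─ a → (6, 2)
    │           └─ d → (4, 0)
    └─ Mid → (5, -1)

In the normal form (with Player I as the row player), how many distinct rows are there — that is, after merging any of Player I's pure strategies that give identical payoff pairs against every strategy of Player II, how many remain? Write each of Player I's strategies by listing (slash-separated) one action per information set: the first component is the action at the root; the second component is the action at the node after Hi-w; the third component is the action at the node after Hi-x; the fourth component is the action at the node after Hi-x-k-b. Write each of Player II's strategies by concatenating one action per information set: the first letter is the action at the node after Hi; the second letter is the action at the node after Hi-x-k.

Player I has 24 pure strategies: Hi/D/f/N, Hi/D/f/S, Hi/D/k/N, Hi/D/k/S, Hi/U/f/N, Hi/U/f/S, Hi/U/k/N, Hi/U/k/S, Hi/W/f/N, Hi/W/f/S, Hi/W/k/N, Hi/W/k/S, Mid/D/f/N, Mid/D/f/S, Mid/D/k/N, Mid/D/k/S, Mid/U/f/N, Mid/U/f/S, Mid/U/k/N, Mid/U/k/S, Mid/W/f/N, Mid/W/f/S, Mid/W/k/N, Mid/W/k/S. Columns: wb, wa, wd, xb, xa, xd.
{Hi/D/f/N, Hi/D/f/S} → row (-4,-4) (-4,-4) (-4,-4) (-3,5) (-3,5) (-3,5)
{Hi/D/k/N} → row (-4,-4) (-4,-4) (-4,-4) (1,4) (6,2) (4,0)
{Hi/D/k/S} → row (-4,-4) (-4,-4) (-4,-4) (5,2) (6,2) (4,0)
{Hi/U/f/N, Hi/U/f/S} → row (5,1) (5,1) (5,1) (-3,5) (-3,5) (-3,5)
{Hi/U/k/N} → row (5,1) (5,1) (5,1) (1,4) (6,2) (4,0)
{Hi/U/k/S} → row (5,1) (5,1) (5,1) (5,2) (6,2) (4,0)
{Hi/W/f/N, Hi/W/f/S} → row (4,-2) (4,-2) (4,-2) (-3,5) (-3,5) (-3,5)
{Hi/W/k/N} → row (4,-2) (4,-2) (4,-2) (1,4) (6,2) (4,0)
{Hi/W/k/S} → row (4,-2) (4,-2) (4,-2) (5,2) (6,2) (4,0)
{Mid/D/f/N, Mid/D/f/S, Mid/D/k/N, Mid/D/k/S, Mid/U/f/N, Mid/U/f/S, Mid/U/k/N, Mid/U/k/S, Mid/W/f/N, Mid/W/f/S, Mid/W/k/N, Mid/W/k/S} → row (5,-1) (5,-1) (5,-1) (5,-1) (5,-1) (5,-1)
That's 10 distinct rows out of 24 strategies.

10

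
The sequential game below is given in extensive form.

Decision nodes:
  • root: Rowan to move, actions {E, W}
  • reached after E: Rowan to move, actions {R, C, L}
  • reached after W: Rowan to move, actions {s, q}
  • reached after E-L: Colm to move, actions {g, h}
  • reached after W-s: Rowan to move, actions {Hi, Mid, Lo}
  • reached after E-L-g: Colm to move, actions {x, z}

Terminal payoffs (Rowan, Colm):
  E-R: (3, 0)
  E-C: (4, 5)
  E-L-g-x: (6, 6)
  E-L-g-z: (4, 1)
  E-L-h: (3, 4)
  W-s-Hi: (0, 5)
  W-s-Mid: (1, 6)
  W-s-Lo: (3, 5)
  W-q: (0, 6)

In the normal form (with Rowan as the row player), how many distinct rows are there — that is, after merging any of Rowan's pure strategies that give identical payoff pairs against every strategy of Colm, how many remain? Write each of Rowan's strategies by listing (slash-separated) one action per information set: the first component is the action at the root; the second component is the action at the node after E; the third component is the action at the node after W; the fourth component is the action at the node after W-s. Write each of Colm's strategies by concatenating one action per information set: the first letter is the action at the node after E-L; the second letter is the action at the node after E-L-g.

7

Rowan has 36 pure strategies: E/R/s/Hi, E/R/s/Mid, E/R/s/Lo, E/R/q/Hi, E/R/q/Mid, E/R/q/Lo, E/C/s/Hi, E/C/s/Mid, E/C/s/Lo, E/C/q/Hi, E/C/q/Mid, E/C/q/Lo, E/L/s/Hi, E/L/s/Mid, E/L/s/Lo, E/L/q/Hi, E/L/q/Mid, E/L/q/Lo, W/R/s/Hi, W/R/s/Mid, W/R/s/Lo, W/R/q/Hi, W/R/q/Mid, W/R/q/Lo, W/C/s/Hi, W/C/s/Mid, W/C/s/Lo, W/C/q/Hi, W/C/q/Mid, W/C/q/Lo, W/L/s/Hi, W/L/s/Mid, W/L/s/Lo, W/L/q/Hi, W/L/q/Mid, W/L/q/Lo. Columns: gx, gz, hx, hz.
{E/R/s/Hi, E/R/s/Mid, E/R/s/Lo, E/R/q/Hi, E/R/q/Mid, E/R/q/Lo} → row (3,0) (3,0) (3,0) (3,0)
{E/C/s/Hi, E/C/s/Mid, E/C/s/Lo, E/C/q/Hi, E/C/q/Mid, E/C/q/Lo} → row (4,5) (4,5) (4,5) (4,5)
{E/L/s/Hi, E/L/s/Mid, E/L/s/Lo, E/L/q/Hi, E/L/q/Mid, E/L/q/Lo} → row (6,6) (4,1) (3,4) (3,4)
{W/R/s/Hi, W/C/s/Hi, W/L/s/Hi} → row (0,5) (0,5) (0,5) (0,5)
{W/R/s/Mid, W/C/s/Mid, W/L/s/Mid} → row (1,6) (1,6) (1,6) (1,6)
{W/R/s/Lo, W/C/s/Lo, W/L/s/Lo} → row (3,5) (3,5) (3,5) (3,5)
{W/R/q/Hi, W/R/q/Mid, W/R/q/Lo, W/C/q/Hi, W/C/q/Mid, W/C/q/Lo, W/L/q/Hi, W/L/q/Mid, W/L/q/Lo} → row (0,6) (0,6) (0,6) (0,6)
That's 7 distinct rows out of 36 strategies.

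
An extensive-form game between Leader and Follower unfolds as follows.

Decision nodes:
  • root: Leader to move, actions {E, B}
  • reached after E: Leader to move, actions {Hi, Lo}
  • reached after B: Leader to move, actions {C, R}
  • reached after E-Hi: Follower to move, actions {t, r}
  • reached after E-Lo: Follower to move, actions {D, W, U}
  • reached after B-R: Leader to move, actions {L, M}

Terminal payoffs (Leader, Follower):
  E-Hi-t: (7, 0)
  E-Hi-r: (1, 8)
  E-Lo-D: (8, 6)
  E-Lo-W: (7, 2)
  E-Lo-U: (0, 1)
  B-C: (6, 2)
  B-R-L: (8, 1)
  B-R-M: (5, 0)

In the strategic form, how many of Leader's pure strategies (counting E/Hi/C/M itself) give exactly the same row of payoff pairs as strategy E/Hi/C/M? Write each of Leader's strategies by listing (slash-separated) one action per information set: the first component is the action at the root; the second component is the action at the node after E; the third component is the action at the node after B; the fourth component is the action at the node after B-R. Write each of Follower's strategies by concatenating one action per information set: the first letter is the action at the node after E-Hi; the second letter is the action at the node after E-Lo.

Row for E/Hi/C/M (columns tD, tW, tU, rD, rW, rU): (7,0) (7,0) (7,0) (1,8) (1,8) (1,8).
Under E/Hi/C/M, Leader's choice at the node after B and at the node after B-R can never be reached regardless of what Follower does, so varying those choices leaves every outcome unchanged.
Holding the reachable choices fixed and varying the unreachable ones freely already gives 2 × 2 = 4 equivalent strategies.
No other strategy reproduces this row, so those 4 are the full class: E/Hi/C/L, E/Hi/C/M, E/Hi/R/L, E/Hi/R/M.

4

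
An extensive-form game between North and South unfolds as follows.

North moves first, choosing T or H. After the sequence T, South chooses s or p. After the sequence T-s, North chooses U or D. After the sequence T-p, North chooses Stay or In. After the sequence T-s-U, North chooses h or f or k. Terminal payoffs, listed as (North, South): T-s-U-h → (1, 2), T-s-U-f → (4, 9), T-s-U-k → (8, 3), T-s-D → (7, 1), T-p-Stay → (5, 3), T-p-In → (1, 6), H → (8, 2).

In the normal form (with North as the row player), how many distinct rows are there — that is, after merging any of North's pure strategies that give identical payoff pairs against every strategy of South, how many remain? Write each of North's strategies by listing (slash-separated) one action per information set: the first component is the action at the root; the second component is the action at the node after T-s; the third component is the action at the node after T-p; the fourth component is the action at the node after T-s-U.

North has 24 pure strategies: T/U/Stay/h, T/U/Stay/f, T/U/Stay/k, T/U/In/h, T/U/In/f, T/U/In/k, T/D/Stay/h, T/D/Stay/f, T/D/Stay/k, T/D/In/h, T/D/In/f, T/D/In/k, H/U/Stay/h, H/U/Stay/f, H/U/Stay/k, H/U/In/h, H/U/In/f, H/U/In/k, H/D/Stay/h, H/D/Stay/f, H/D/Stay/k, H/D/In/h, H/D/In/f, H/D/In/k. Columns: s, p.
{T/U/Stay/h} → row (1,2) (5,3)
{T/U/Stay/f} → row (4,9) (5,3)
{T/U/Stay/k} → row (8,3) (5,3)
{T/U/In/h} → row (1,2) (1,6)
{T/U/In/f} → row (4,9) (1,6)
{T/U/In/k} → row (8,3) (1,6)
{T/D/Stay/h, T/D/Stay/f, T/D/Stay/k} → row (7,1) (5,3)
{T/D/In/h, T/D/In/f, T/D/In/k} → row (7,1) (1,6)
{H/U/Stay/h, H/U/Stay/f, H/U/Stay/k, H/U/In/h, H/U/In/f, H/U/In/k, H/D/Stay/h, H/D/Stay/f, H/D/Stay/k, H/D/In/h, H/D/In/f, H/D/In/k} → row (8,2) (8,2)
That's 9 distinct rows out of 24 strategies.

9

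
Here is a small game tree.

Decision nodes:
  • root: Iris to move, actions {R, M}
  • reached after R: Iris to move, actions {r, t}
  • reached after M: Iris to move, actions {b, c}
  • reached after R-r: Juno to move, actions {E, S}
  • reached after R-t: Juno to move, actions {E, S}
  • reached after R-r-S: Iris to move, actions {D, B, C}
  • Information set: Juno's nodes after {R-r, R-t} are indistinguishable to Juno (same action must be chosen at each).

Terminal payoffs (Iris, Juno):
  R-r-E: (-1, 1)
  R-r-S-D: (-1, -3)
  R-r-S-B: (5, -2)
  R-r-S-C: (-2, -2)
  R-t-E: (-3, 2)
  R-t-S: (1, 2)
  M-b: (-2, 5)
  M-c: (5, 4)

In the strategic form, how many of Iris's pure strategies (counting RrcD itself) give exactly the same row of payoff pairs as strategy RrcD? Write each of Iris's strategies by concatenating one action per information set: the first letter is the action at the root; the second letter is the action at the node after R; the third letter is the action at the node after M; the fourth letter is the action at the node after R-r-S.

2

Row for RrcD (columns E, S): (-1,1) (-1,-3).
Under RrcD, Iris's choice at the node after M can never be reached regardless of what Juno does, so varying those choices leaves every outcome unchanged.
Holding the reachable choices fixed and varying the unreachable one freely already gives 2 equivalent strategies.
No other strategy reproduces this row, so those 2 are the full class: RrbD, RrcD.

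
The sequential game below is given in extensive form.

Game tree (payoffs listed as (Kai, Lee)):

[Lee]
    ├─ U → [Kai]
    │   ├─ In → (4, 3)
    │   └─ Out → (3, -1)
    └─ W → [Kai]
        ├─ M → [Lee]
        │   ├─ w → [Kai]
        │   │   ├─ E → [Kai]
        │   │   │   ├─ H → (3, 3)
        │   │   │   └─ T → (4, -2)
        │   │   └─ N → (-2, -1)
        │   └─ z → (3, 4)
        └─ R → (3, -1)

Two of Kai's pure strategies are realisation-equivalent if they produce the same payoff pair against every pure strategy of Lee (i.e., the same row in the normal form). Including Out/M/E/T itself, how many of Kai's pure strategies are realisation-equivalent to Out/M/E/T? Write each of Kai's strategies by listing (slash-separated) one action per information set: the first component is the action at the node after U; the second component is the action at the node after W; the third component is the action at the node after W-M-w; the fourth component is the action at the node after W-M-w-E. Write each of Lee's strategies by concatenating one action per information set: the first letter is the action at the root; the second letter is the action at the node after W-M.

1

Row for Out/M/E/T (columns Uw, Uz, Ww, Wz): (3,-1) (3,-1) (4,-2) (3,4).
Every one of Kai's information sets is on the play path for some reply by Lee when Kai follows Out/M/E/T.
Changing the action at any of them therefore changes at least one column, so only Out/M/E/T itself gives this row.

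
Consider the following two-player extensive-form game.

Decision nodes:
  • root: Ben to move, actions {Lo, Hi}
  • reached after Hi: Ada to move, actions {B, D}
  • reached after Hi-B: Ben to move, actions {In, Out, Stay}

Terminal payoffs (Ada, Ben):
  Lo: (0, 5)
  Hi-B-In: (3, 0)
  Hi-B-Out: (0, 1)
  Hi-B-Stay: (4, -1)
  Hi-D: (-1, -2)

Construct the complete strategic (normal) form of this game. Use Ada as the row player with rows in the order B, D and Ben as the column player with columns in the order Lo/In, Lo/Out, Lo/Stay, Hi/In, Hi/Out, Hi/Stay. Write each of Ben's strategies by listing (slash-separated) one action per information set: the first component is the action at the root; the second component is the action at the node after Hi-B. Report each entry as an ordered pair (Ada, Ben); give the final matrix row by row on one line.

B: (0,5) (0,5) (0,5) (3,0) (0,1) (4,-1) | D: (0,5) (0,5) (0,5) (-1,-2) (-1,-2) (-1,-2)

Row B: Lo/In→(0,5), Lo/Out→(0,5), Lo/Stay→(0,5), Hi/In→(3,0), Hi/Out→(0,1), Hi/Stay→(4,-1)
Row D: Lo/In→(0,5), Lo/Out→(0,5), Lo/Stay→(0,5), Hi/In→(-1,-2), Hi/Out→(-1,-2), Hi/Stay→(-1,-2)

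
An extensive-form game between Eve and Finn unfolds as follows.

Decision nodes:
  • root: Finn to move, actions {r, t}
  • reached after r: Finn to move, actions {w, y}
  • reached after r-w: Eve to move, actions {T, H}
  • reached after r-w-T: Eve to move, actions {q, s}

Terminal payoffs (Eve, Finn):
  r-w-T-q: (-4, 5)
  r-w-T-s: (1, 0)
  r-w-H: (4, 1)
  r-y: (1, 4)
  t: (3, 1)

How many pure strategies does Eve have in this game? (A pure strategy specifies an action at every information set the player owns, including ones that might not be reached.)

4

Eve owns the node after r-w with actions {T, H} — two choices.
Eve owns the node after r-w-T with actions {q, s} — two choices.
A pure strategy fixes one action at each information set independently, so the count is the product 2 × 2 = 4.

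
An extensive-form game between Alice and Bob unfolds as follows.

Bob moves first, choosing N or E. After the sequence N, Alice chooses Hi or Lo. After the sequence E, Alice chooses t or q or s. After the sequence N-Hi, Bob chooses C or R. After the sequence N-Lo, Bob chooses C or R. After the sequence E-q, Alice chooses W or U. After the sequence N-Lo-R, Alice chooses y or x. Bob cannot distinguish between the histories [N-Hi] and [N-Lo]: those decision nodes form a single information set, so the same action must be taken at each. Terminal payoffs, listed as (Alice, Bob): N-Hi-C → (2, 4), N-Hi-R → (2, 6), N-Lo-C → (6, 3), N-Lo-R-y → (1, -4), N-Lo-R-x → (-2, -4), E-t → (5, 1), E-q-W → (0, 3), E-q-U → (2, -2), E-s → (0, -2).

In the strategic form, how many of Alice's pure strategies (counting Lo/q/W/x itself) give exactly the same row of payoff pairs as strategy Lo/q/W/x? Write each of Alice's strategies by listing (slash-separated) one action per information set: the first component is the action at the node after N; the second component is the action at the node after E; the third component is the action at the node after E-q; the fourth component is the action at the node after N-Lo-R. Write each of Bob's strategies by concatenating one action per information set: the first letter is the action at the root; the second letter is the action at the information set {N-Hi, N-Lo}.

Row for Lo/q/W/x (columns NC, NR, EC, ER): (6,3) (-2,-4) (0,3) (0,3).
Every one of Alice's information sets is on the play path for some reply by Bob when Alice follows Lo/q/W/x.
Changing the action at any of them therefore changes at least one column, so only Lo/q/W/x itself gives this row.

1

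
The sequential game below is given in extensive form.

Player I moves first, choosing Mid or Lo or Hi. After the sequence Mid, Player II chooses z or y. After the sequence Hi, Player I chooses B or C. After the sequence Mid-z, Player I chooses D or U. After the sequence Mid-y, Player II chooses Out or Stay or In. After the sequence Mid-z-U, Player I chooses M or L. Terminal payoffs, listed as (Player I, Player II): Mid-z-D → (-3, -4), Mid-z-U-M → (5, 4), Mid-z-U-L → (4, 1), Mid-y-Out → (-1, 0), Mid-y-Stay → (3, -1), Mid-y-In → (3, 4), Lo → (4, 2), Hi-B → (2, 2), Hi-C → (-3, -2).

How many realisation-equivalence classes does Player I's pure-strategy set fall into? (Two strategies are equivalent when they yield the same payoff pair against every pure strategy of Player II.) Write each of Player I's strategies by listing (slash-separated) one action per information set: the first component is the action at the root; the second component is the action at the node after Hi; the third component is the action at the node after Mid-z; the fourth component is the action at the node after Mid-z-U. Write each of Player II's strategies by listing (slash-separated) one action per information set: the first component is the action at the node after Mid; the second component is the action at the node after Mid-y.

Player I has 24 pure strategies: Mid/B/D/M, Mid/B/D/L, Mid/B/U/M, Mid/B/U/L, Mid/C/D/M, Mid/C/D/L, Mid/C/U/M, Mid/C/U/L, Lo/B/D/M, Lo/B/D/L, Lo/B/U/M, Lo/B/U/L, Lo/C/D/M, Lo/C/D/L, Lo/C/U/M, Lo/C/U/L, Hi/B/D/M, Hi/B/D/L, Hi/B/U/M, Hi/B/U/L, Hi/C/D/M, Hi/C/D/L, Hi/C/U/M, Hi/C/U/L. Columns: z/Out, z/Stay, z/In, y/Out, y/Stay, y/In.
{Mid/B/D/M, Mid/B/D/L, Mid/C/D/M, Mid/C/D/L} → row (-3,-4) (-3,-4) (-3,-4) (-1,0) (3,-1) (3,4)
{Mid/B/U/M, Mid/C/U/M} → row (5,4) (5,4) (5,4) (-1,0) (3,-1) (3,4)
{Mid/B/U/L, Mid/C/U/L} → row (4,1) (4,1) (4,1) (-1,0) (3,-1) (3,4)
{Lo/B/D/M, Lo/B/D/L, Lo/B/U/M, Lo/B/U/L, Lo/C/D/M, Lo/C/D/L, Lo/C/U/M, Lo/C/U/L} → row (4,2) (4,2) (4,2) (4,2) (4,2) (4,2)
{Hi/B/D/M, Hi/B/D/L, Hi/B/U/M, Hi/B/U/L} → row (2,2) (2,2) (2,2) (2,2) (2,2) (2,2)
{Hi/C/D/M, Hi/C/D/L, Hi/C/U/M, Hi/C/U/L} → row (-3,-2) (-3,-2) (-3,-2) (-3,-2) (-3,-2) (-3,-2)
That's 6 distinct rows out of 24 strategies.

6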